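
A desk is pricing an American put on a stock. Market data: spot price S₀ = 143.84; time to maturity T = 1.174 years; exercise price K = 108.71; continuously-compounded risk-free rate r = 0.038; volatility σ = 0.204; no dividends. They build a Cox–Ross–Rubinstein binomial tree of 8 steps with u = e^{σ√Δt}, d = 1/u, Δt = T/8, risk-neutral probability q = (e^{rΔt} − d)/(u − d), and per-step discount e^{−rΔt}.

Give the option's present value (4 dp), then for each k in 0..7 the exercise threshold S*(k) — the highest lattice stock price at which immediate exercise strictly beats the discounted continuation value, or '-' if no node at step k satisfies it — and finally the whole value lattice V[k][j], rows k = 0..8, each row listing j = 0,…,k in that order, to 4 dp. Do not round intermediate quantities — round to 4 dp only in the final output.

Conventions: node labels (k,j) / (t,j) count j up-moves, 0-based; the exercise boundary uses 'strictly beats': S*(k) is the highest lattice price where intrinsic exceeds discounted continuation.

price = 0.9062
boundary = - - - - - - 90.0002 97.3157
tree:
0.9062
1.5909 0.2743
2.7475 0.5241 0.0432
4.6507 0.9937 0.0898 0.0000
7.6756 1.8662 0.1866 0.0000 0.0000
12.2569 3.4652 0.3880 0.0000 0.0000 0.0000
18.7098 6.3422 0.8064 0.0000 0.0000 0.0000 0.0000
25.4753 11.3943 1.6762 0.0000 0.0000 0.0000 0.0000 0.0000
31.7323 18.7098 3.4842 0.0000 0.0000 0.0000 0.0000 0.0000 0.0000

params: Δt=0.14675 u=1.08128 d=0.92483 q=0.51622 e^(-rΔt)=0.99444
t_8 payoffs: 31.7323 18.7098 3.4842 0.0000 0.0000 0.0000 0.0000 0.0000 0.0000
t_7: node(7,0) S=83.2347 payoff=25.4753 vs cont=24.8708 → 25.4753 [stop]  node(7,1) S=97.3157 payoff=11.3943 vs cont=10.7898 → 11.3943 [stop]  node(7,2) S=113.7789 payoff=0.0000 vs cont=1.6762 → 1.6762 [wait]  node(7,3) S=133.0272 payoff=0.0000 vs cont=0.0000 → 0.0000 [wait]  node(7,4) S=155.5317 payoff=0.0000 vs cont=0.0000 → 0.0000 [wait]  node(7,5) S=181.8435 payoff=0.0000 vs cont=0.0000 → 0.0000 [wait]  node(7,6) S=212.6064 payoff=0.0000 vs cont=0.0000 → 0.0000 [wait]  node(7,7) S=248.5737 payoff=0.0000 vs cont=0.0000 → 0.0000 [wait]  ⇒ S*(7)=97.3157
t_6: node(6,0) S=90.0002 payoff=18.7098 vs cont=18.1052 → 18.7098 [stop]  node(6,1) S=105.2258 payoff=3.4842 vs cont=6.3422 → 6.3422 [wait]  node(6,2) S=123.0272 payoff=0.0000 vs cont=0.8064 → 0.8064 [wait]  node(6,3) S=143.8400 payoff=0.0000 vs cont=0.0000 → 0.0000 [wait]  node(6,4) S=168.1738 payoff=0.0000 vs cont=0.0000 → 0.0000 [wait]  node(6,5) S=196.6242 payoff=0.0000 vs cont=0.0000 → 0.0000 [wait]  node(6,6) S=229.8877 payoff=0.0000 vs cont=0.0000 → 0.0000 [wait]  ⇒ S*(6)=90.0002
t_5: node(5,0) S=97.3157 payoff=11.3943 vs cont=12.2569 → 12.2569 [wait]  node(5,1) S=113.7789 payoff=0.0000 vs cont=3.4652 → 3.4652 [wait]  node(5,2) S=133.0272 payoff=0.0000 vs cont=0.3880 → 0.3880 [wait]  node(5,3) S=155.5317 payoff=0.0000 vs cont=0.0000 → 0.0000 [wait]  node(5,4) S=181.8435 payoff=0.0000 vs cont=0.0000 → 0.0000 [wait]  node(5,5) S=212.6064 payoff=0.0000 vs cont=0.0000 → 0.0000 [wait]  ⇒ S*(5)=-
t_4: node(4,0) S=105.2258 payoff=3.4842 vs cont=7.6756 → 7.6756 [wait]  node(4,1) S=123.0272 payoff=0.0000 vs cont=1.8662 → 1.8662 [wait]  node(4,2) S=143.8400 payoff=0.0000 vs cont=0.1866 → 0.1866 [wait]  node(4,3) S=168.1738 payoff=0.0000 vs cont=0.0000 → 0.0000 [wait]  node(4,4) S=196.6242 payoff=0.0000 vs cont=0.0000 → 0.0000 [wait]  ⇒ S*(4)=-
t_3: node(3,0) S=113.7789 payoff=0.0000 vs cont=4.6507 → 4.6507 [wait]  node(3,1) S=133.0272 payoff=0.0000 vs cont=0.9937 → 0.9937 [wait]  node(3,2) S=155.5317 payoff=0.0000 vs cont=0.0898 → 0.0898 [wait]  node(3,3) S=181.8435 payoff=0.0000 vs cont=0.0000 → 0.0000 [wait]  ⇒ S*(3)=-
t_2: node(2,0) S=123.0272 payoff=0.0000 vs cont=2.7475 → 2.7475 [wait]  node(2,1) S=143.8400 payoff=0.0000 vs cont=0.5241 → 0.5241 [wait]  node(2,2) S=168.1738 payoff=0.0000 vs cont=0.0432 → 0.0432 [wait]  ⇒ S*(2)=-
t_1: node(1,0) S=133.0272 payoff=0.0000 vs cont=1.5909 → 1.5909 [wait]  node(1,1) S=155.5317 payoff=0.0000 vs cont=0.2743 → 0.2743 [wait]  ⇒ S*(1)=-
t_0: node(0,0) S=143.8400 payoff=0.0000 vs cont=0.9062 → 0.9062 [wait]  ⇒ S*(0)=-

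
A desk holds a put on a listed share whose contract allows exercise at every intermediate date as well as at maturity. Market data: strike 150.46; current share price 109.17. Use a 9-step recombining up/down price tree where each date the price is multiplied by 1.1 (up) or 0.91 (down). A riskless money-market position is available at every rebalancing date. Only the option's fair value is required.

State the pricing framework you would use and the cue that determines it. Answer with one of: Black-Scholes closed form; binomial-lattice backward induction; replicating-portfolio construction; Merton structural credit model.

Key observation: early exercise of the strike-150.46 put must be checked at each of the 9 dates (spot 109.17), which forces a node-by-node comparison of intrinsic and continuation value backward from expiry.

framework: binomial-lattice backward induction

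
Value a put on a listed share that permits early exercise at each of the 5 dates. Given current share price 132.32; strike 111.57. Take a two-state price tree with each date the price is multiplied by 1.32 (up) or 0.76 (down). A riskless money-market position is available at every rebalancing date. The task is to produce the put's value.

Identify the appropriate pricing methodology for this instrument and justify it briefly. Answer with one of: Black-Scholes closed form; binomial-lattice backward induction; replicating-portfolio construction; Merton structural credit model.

framework: binomial-lattice backward induction

Key observation: the defining feature is the embedded early-exercise option across 5 discrete dates on the spot-132.32 tree; pricing the strike-111.57 put means working backward with an exercise test at every node.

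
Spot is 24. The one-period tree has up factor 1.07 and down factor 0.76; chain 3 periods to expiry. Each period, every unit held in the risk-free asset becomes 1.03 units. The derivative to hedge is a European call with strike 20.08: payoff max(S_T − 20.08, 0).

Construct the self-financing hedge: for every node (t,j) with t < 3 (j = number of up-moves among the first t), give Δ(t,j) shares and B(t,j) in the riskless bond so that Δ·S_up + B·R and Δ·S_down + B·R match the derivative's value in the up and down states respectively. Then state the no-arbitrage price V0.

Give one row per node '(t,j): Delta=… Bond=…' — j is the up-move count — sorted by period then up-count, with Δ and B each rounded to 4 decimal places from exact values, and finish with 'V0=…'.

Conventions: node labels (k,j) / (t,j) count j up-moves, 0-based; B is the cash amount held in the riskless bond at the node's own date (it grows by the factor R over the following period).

The replicating-portfolio and risk-neutral prices coincide; use p* = (1.03−0.76)/(1.07−0.76) = 0.8710 for the latter.
Expiry values: V(3,0)=0.0000, V(3,1)=0.0000, V(3,2)=0.8030, V(3,3)=9.3210
(2,0): S=13.8624. Δ = (V_up−V_dn)/(S_up−S_dn) = (0.0000−0.0000)/(14.8328−10.5354) = 0.0000. V = [p*·0.0000 + (1−p*)·0.0000]/1.03 = 0.0000. B = V − Δ·S = 0.0000.
(2,1): S=19.5168. Δ = (V_up−V_dn)/(S_up−S_dn) = (0.8030−0.0000)/(20.8830−14.8328) = 0.1327. V = [p*·0.8030 + (1−p*)·0.0000]/1.03 = 0.6790. B = V − Δ·S = -1.9112.
(2,2): S=27.4776. Δ = (V_up−V_dn)/(S_up−S_dn) = (9.3210−0.8030)/(29.4010−20.8830) = 1.0000. V = [p*·9.3210 + (1−p*)·0.8030]/1.03 = 7.9825. B = V − Δ·S = -19.4951.
(1,0): S=18.2400. Δ = (V_up−V_dn)/(S_up−S_dn) = (0.6790−0.0000)/(19.5168−13.8624) = 0.1201. V = [p*·0.6790 + (1−p*)·0.0000]/1.03 = 0.5742. B = V − Δ·S = -1.6162.
(1,1): S=25.6800. Δ = (V_up−V_dn)/(S_up−S_dn) = (7.9825−0.6790)/(27.4776−19.5168) = 0.9174. V = [p*·7.9825 + (1−p*)·0.6790]/1.03 = 6.8350. B = V − Δ·S = -16.7245.
(0,0): S=24.0000. Δ = (V_up−V_dn)/(S_up−S_dn) = (6.8350−0.5742)/(25.6800−18.2400) = 0.8415. V = [p*·6.8350 + (1−p*)·0.5742]/1.03 = 5.8516. B = V − Δ·S = -14.3447.
Verification: the root portfolio costs Δ(0,0)·S0 + B(0,0) = 5.8516, matching V0.

(0,0): Delta=0.8415 Bond=-14.3447
(1,0): Delta=0.1201 Bond=-1.6162
(1,1): Delta=0.9174 Bond=-16.7245
(2,0): Delta=0.0000 Bond=0.0000
(2,1): Delta=0.1327 Bond=-1.9112
(2,2): Delta=1.0000 Bond=-19.4951
V0=5.8516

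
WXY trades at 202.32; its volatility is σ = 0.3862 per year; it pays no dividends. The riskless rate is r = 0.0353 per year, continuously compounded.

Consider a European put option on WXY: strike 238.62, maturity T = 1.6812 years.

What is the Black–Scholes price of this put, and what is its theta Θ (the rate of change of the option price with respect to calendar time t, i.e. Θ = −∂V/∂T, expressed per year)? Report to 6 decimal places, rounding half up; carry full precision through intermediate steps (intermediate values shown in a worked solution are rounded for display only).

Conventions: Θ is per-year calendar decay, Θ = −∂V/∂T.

σ√T = 0.3862·√1.6812 = 0.500751
d₁ = (ln(S/K) + (r+σ²/2)T) / (σ√T) = (ln(202.32/238.62) + (0.0353+0.3862²/2)·1.6812) / 0.500751 = (-0.165022 + 0.184722) / 0.500751 = 0.039342
d₂ = d₁ − σ√T = 0.039342 − 0.500751 = -0.461409
e^{−rT} = 0.942380
N(−d₁) = 0.484309,  N(−d₂) = 0.677747
Put price V = K·e^{−rT}·N(−d₂) − S·N(−d₁) = 152.405615 − 97.985378 = 54.420237
φ(d₁) = (1/√(2π))·e^{−d₁²/2} = 0.398634
Θ = −S·φ(d₁)·σ/(2√T) + r·K·e^{−rT}·N(−d₂) = −12.011172 + 5.379918 = -6.631253

price = 54.420237
Θ = -6.631253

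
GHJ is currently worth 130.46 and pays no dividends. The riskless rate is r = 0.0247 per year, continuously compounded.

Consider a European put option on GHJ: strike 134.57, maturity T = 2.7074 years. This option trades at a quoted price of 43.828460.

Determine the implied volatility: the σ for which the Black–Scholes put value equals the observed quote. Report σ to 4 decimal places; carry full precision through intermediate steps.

sigma = 0.5679

At σ = 0.5679 the Black–Scholes value reproduces the quote:
σ√T = 0.5679·√2.7074 = 0.934433
d₁ = (ln(S/K) + (r+σ²/2)T) / (σ√T) = (ln(130.46/134.57) + (0.0247+0.5679²/2)·2.7074) / 0.934433 = (-0.031018 + 0.503455) / 0.934433 = 0.505587
d₂ = d₁ − σ√T = 0.505587 − 0.934433 = -0.428846
e^{−rT} = 0.935314
N(−d₁) = 0.306573,  N(−d₂) = 0.665982
V = K·e^{−rT}·N(−d₂) − S·N(−d₁) = 83.824003 − 39.995544 = 43.828460 (the observed quote) — the price is monotone increasing in volatility, hence this σ is the only solution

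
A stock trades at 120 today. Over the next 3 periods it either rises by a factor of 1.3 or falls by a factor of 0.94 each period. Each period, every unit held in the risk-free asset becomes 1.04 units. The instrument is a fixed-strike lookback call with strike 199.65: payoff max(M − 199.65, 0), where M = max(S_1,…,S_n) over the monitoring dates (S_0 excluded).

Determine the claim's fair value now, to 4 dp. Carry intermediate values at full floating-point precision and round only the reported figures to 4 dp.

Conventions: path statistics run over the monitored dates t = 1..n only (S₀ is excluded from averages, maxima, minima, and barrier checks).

price = 1.3753

Set p* = 0.2778 (from d < R < u); the path-dependent value is the discounted p*-expectation over all price paths.
Enumerate all 2^3 = 8 price paths (U = up ×1.3, D = down ×0.94); each path with k up-moves has probability p*^k·(1−p*)^(3−k).
DDD: M=112.8000, payoff=0.0000, prob=0.376715
UDD: M=156.0000, payoff=0.0000, prob=0.144890
DUD: M=146.6400, payoff=0.0000, prob=0.144890
UUD: M=202.8000, payoff=3.1500, prob=0.055727
DDU: M=137.8416, payoff=0.0000, prob=0.144890
UDU: M=190.6320, payoff=0.0000, prob=0.055727
DUU: M=190.6320, payoff=0.0000, prob=0.055727
UUU: M=263.6400, payoff=63.9900, prob=0.021433
Price = Σ prob·payoff / R^3 = 1.547068 / 1.124864 = 1.3753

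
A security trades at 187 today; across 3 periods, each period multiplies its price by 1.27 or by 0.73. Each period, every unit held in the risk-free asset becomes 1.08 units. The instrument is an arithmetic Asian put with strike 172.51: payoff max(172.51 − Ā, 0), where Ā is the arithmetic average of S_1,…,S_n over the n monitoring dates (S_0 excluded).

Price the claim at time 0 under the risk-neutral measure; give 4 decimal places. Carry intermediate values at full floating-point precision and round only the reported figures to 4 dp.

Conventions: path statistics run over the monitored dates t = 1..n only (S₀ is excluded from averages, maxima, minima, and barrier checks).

Under the martingale measure an up-move has probability p* = 0.6481; value the claim as the probability-weighted average of per-path payoffs, discounted 3 periods at R = 1.08.
Enumerate all 2^3 = 8 price paths (U = up ×1.27, D = down ×0.73); each path with k up-moves has probability p*^k·(1−p*)^(3−k).
DDD: Ā=102.9695, payoff=69.5405, prob=0.043559
UDD: Ā=179.1387, payoff=0.0000, prob=0.080241
DUD: Ā=145.4787, payoff=27.0313, prob=0.080241
UUD: Ā=253.0931, payoff=0.0000, prob=0.147812
DDU: Ā=120.9069, payoff=51.6031, prob=0.080241
UDU: Ā=210.3449, payoff=0.0000, prob=0.147812
DUU: Ā=176.6849, payoff=0.0000, prob=0.147812
UUU: Ā=307.3833, payoff=0.0000, prob=0.272284
Price = Σ prob·payoff / R^3 = 9.338794 / 1.259712 = 7.4134

price = 7.4134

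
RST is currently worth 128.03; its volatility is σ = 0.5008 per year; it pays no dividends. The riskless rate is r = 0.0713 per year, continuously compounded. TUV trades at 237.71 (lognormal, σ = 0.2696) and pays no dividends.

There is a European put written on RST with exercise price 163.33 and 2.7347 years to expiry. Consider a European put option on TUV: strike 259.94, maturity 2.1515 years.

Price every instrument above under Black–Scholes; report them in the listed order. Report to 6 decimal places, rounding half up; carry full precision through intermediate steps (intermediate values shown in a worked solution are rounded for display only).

price(RST put K=163.33) = 45.395108
price(TUV put K=259.94) = 29.200374

[RST put K=163.33]
σ√T = 0.5008·√2.7347 = 0.828169
d₁ = (ln(S/K) + (r+σ²/2)T) / (σ√T) = (ln(128.03/163.33) + (0.0713+0.5008²/2)·2.7347) / 0.828169 = (-0.243508 + 0.537916) / 0.828169 = 0.355493
d₂ = d₁ − σ√T = 0.355493 − 0.828169 = -0.472677
e^{−rT} = 0.822848
N(−d₁) = 0.361110,  N(−d₂) = 0.681778
price = K·e^{−rT}·N(−d₂) − S·N(−d₁) = 91.628047 − 46.232939 = 45.395108
[TUV put K=259.94]
σ√T = 0.2696·√2.1515 = 0.395449
d₁ = (ln(S/K) + (r+σ²/2)T) / (σ√T) = (ln(237.71/259.94) + (0.0713+0.2696²/2)·2.1515) / 0.395449 = (-0.089399 + 0.231592) / 0.395449 = 0.359572
d₂ = d₁ − σ√T = 0.359572 − 0.395449 = -0.035877
e^{−rT} = 0.857785
N(−d₁) = 0.359583,  N(−d₂) = 0.514310
price = K·e^{−rT}·N(−d₂) − S·N(−d₁) = 114.676966 − 85.476592 = 29.200374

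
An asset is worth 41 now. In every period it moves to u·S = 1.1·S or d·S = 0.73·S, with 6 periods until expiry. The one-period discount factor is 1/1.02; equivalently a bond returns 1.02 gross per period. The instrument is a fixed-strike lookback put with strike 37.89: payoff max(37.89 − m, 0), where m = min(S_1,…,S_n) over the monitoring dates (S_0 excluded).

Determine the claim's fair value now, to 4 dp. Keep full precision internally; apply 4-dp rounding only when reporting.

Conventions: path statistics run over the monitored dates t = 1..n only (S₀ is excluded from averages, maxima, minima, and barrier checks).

With p* = (R−d)/(u−d) = 0.7838, sum probability × payoff across the paths and divide by R^6.
Enumerate all 2^6 = 64 price paths (U = up ×1.1, D = down ×0.73); each path with k up-moves has probability p*^k·(1−p*)^(6−k).
DDDDDD: m=6.2047, payoff=31.6853, prob=0.000102
UDDDDD: m=9.3496, payoff=28.5404, prob=0.000370
DUDDDD: m=9.3496, payoff=28.5404, prob=0.000370
UUDDDD: m=14.0884, payoff=23.8016, prob=0.001343
DDUDDD: m=9.3496, payoff=28.5404, prob=0.000370
UDUDDD: m=14.0884, payoff=23.8016, prob=0.001343
DUUDDD: m=14.0884, payoff=23.8016, prob=0.001343
UUUDDD: m=21.2290, payoff=16.6610, prob=0.004867
DDDUDD: m=9.3496, payoff=28.5404, prob=0.000370
UDDUDD: m=14.0884, payoff=23.8016, prob=0.001343
DUDUDD: m=14.0884, payoff=23.8016, prob=0.001343
UUDUDD: m=21.2290, payoff=16.6610, prob=0.004867
DDUUDD: m=14.0884, payoff=23.8016, prob=0.001343
UDUUDD: m=21.2290, payoff=16.6610, prob=0.004867
DUUUDD: m=21.2290, payoff=16.6610, prob=0.004867
UUUUDD: m=31.9890, payoff=5.9010, prob=0.017643
DDDDUD: m=9.3496, payoff=28.5404, prob=0.000370
UDDDUD: m=14.0884, payoff=23.8016, prob=0.001343
DUDDUD: m=14.0884, payoff=23.8016, prob=0.001343
UUDDUD: m=21.2290, payoff=16.6610, prob=0.004867
DDUDUD: m=14.0884, payoff=23.8016, prob=0.001343
UDUDUD: m=21.2290, payoff=16.6610, prob=0.004867
DUUDUD: m=21.2290, payoff=16.6610, prob=0.004867
UUUDUD: m=31.9890, payoff=5.9010, prob=0.017643
DDDUUD: m=14.0884, payoff=23.8016, prob=0.001343
UDDUUD: m=21.2290, payoff=16.6610, prob=0.004867
DUDUUD: m=21.2290, payoff=16.6610, prob=0.004867
UUDUUD: m=31.9890, payoff=5.9010, prob=0.017643
DDUUUD: m=21.2290, payoff=16.6610, prob=0.004867
UDUUUD: m=31.9890, payoff=5.9010, prob=0.017643
DUUUUD: m=29.9300, payoff=7.9600, prob=0.017643
UUUUUD: m=45.1000, payoff=0.0000, prob=0.063954
DDDDDU: m=8.4996, payoff=29.3904, prob=0.000370
UDDDDU: m=12.8076, payoff=25.0824, prob=0.001343
DUDDDU: m=12.8076, payoff=25.0824, prob=0.001343
UUDDDU: m=19.2991, payoff=18.5909, prob=0.004867
DDUDDU: m=12.8076, payoff=25.0824, prob=0.001343
UDUDDU: m=19.2991, payoff=18.5909, prob=0.004867
DUUDDU: m=19.2991, payoff=18.5909, prob=0.004867
UUUDDU: m=29.0809, payoff=8.8091, prob=0.017643
DDDUDU: m=12.8076, payoff=25.0824, prob=0.001343
UDDUDU: m=19.2991, payoff=18.5909, prob=0.004867
DUDUDU: m=19.2991, payoff=18.5909, prob=0.004867
UUDUDU: m=29.0809, payoff=8.8091, prob=0.017643
DDUUDU: m=19.2991, payoff=18.5909, prob=0.004867
UDUUDU: m=29.0809, payoff=8.8091, prob=0.017643
DUUUDU: m=29.0809, payoff=8.8091, prob=0.017643
UUUUDU: m=43.8205, payoff=0.0000, prob=0.063954
DDDDUU: m=11.6433, payoff=26.2467, prob=0.001343
UDDDUU: m=17.5447, payoff=20.3453, prob=0.004867
DUDDUU: m=17.5447, payoff=20.3453, prob=0.004867
UUDDUU: m=26.4372, payoff=11.4528, prob=0.017643
DDUDUU: m=17.5447, payoff=20.3453, prob=0.004867
UDUDUU: m=26.4372, payoff=11.4528, prob=0.017643
DUUDUU: m=26.4372, payoff=11.4528, prob=0.017643
UUUDUU: m=39.8368, payoff=0.0000, prob=0.063954
DDDUUU: m=15.9497, payoff=21.9403, prob=0.004867
UDDUUU: m=24.0338, payoff=13.8562, prob=0.017643
DUDUUU: m=24.0338, payoff=13.8562, prob=0.017643
UUDUUU: m=36.2153, payoff=1.6747, prob=0.063954
DDUUUU: m=21.8489, payoff=16.0411, prob=0.017643
UDUUUU: m=32.9230, payoff=4.9670, prob=0.063954
DUUUUU: m=29.9300, payoff=7.9600, prob=0.063954
UUUUUU: m=45.1000, payoff=0.0000, prob=0.231834
Price = Σ prob·payoff / R^6 = 5.804540 / 1.126162 = 5.1543

price = 5.1543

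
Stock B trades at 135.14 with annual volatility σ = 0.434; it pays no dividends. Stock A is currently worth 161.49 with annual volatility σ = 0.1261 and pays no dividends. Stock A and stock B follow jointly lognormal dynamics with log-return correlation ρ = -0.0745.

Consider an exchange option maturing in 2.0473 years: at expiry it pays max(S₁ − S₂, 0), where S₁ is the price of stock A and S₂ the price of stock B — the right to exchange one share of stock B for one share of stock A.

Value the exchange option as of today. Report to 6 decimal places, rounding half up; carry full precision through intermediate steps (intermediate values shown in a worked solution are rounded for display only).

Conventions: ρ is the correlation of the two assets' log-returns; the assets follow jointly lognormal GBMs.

exchange price = 52.833944

σ_eff = √(σ₁² + σ₂² − 2ρσ₁σ₂) = √(0.1261² + 0.434² − 2·-0.0745·0.1261·0.434) = 0.460881
d₁ = (ln(S₁/S₂) + (q₂ − q₁ + σ_eff²/2)T) / (σ_eff√T) = (ln(161.49/135.14) + (0.0 − 0.0 + 0.106206)·2.0473) / 0.659447 = 0.599847
d₂ = d₁ − σ_eff√T = 0.599847 − 0.659447 = -0.059600
N(d₁) = 0.725696,  N(d₂) = 0.476237
V = S₁·e^{−q₁T}·N(d₁) − S₂·e^{−q₂T}·N(d₂) = 117.192615 − 64.358671 = 52.833944
Key observation: pricing in stock B-units makes this a unit-strike call on the ratio S₁/S₂ — the risk-free rate cancels and cannot affect the value.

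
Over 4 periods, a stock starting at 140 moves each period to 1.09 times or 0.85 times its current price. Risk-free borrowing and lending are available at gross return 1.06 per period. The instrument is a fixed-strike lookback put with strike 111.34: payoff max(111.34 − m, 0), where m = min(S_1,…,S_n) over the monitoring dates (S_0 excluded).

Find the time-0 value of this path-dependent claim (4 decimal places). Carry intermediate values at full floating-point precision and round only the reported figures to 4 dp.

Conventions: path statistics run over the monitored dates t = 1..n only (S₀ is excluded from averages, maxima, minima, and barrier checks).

Set p* = 0.8750 (from d < R < u); the path-dependent value is the discounted p*-expectation over all price paths.
Enumerate all 2^4 = 16 price paths (U = up ×1.09, D = down ×0.85); each path with k up-moves has probability p*^k·(1−p*)^(4−k).
DDDD: m=73.0809, payoff=38.2591, prob=0.000244
UDDD: m=93.7155, payoff=17.6245, prob=0.001709
DUDD: m=93.7155, payoff=17.6245, prob=0.001709
UUDD: m=120.1763, payoff=0.0000, prob=0.011963
DDUD: m=93.7155, payoff=17.6245, prob=0.001709
UDUD: m=120.1763, payoff=0.0000, prob=0.011963
DUUD: m=119.0000, payoff=0.0000, prob=0.011963
UUUD: m=152.6000, payoff=0.0000, prob=0.083740
DDDU: m=85.9775, payoff=25.3625, prob=0.001709
UDDU: m=110.2535, payoff=1.0865, prob=0.011963
DUDU: m=110.2535, payoff=1.0865, prob=0.011963
UUDU: m=141.3839, payoff=0.0000, prob=0.083740
DDUU: m=101.1500, payoff=10.1900, prob=0.011963
UDUU: m=129.7100, payoff=0.0000, prob=0.083740
DUUU: m=119.0000, payoff=0.0000, prob=0.083740
UUUU: m=152.6000, payoff=0.0000, prob=0.586182
Price = Σ prob·payoff / R^4 = 0.290942 / 1.262477 = 0.2305

price = 0.2305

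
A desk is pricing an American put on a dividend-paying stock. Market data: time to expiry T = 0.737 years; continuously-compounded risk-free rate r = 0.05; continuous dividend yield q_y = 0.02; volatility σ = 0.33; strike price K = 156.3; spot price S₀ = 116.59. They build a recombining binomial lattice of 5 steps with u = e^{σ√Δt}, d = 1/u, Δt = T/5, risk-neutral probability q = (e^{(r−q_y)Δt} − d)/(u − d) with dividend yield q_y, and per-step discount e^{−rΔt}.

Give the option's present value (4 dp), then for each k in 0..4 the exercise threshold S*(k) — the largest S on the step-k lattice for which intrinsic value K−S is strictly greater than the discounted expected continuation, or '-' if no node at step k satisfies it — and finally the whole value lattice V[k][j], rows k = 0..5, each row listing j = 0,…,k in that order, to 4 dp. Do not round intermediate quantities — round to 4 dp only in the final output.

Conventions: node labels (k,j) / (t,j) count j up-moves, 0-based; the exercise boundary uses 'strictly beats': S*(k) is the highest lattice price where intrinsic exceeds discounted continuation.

price = 40.9941
boundary = - 102.7160 90.4929 102.7160 116.5900
tree:
40.9941
53.5840 28.2930
65.8071 39.9687 16.3662
76.5756 53.5840 26.1666 6.2426
86.0627 65.8071 39.7100 12.2305 0.0000
94.4208 76.5756 53.5840 23.9620 0.0000 0.0000

Δt=0.14740  u=1.13507  d=0.88100  q=0.48581  discount=0.99266
step 5 (expiry): payoffs max(K−S,0) = 94.4208 76.5756 53.5840 23.9620 0.0000 0.0000
step 4: (k=4,j=0): S=70.2373, K−S=86.0627, hold=85.1217 ⇒ V=86.0627 exercise | (k=4,j=1): S=90.4929, K−S=65.8071, hold=64.9258 ⇒ V=65.8071 exercise | (k=4,j=2): S=116.5900, K−S=39.7100, hold=38.9055 ⇒ V=39.7100 exercise | (k=4,j=3): S=150.2132, K−S=6.0868, hold=12.2305 ⇒ V=12.2305 continue | (k=4,j=4): S=193.5328, K−S=0.0000, hold=0.0000 ⇒ V=0.0000 continue  boundary S*=116.5900
step 3: (k=3,j=0): S=79.7244, K−S=76.5756, hold=75.6626 ⇒ V=76.5756 exercise | (k=3,j=1): S=102.7160, K−S=53.5840, hold=52.7387 ⇒ V=53.5840 exercise | (k=3,j=2): S=132.3380, K−S=23.9620, hold=26.1666 ⇒ V=26.1666 continue | (k=3,j=3): S=170.5027, K−S=0.0000, hold=6.2426 ⇒ V=6.2426 continue  boundary S*=102.7160
step 2: (k=2,j=0): S=90.4929, K−S=65.8071, hold=64.9258 ⇒ V=65.8071 exercise | (k=2,j=1): S=116.5900, K−S=39.7100, hold=39.9687 ⇒ V=39.9687 continue | (k=2,j=2): S=150.2132, K−S=6.0868, hold=16.3662 ⇒ V=16.3662 continue  boundary S*=90.4929
step 1: (k=1,j=0): S=102.7160, K−S=53.5840, hold=52.8634 ⇒ V=53.5840 exercise | (k=1,j=1): S=132.3380, K−S=23.9620, hold=28.2930 ⇒ V=28.2930 continue  boundary S*=102.7160
step 0: (k=0,j=0): S=116.5900, K−S=39.7100, hold=40.9941 ⇒ V=40.9941 continue  boundary S*=-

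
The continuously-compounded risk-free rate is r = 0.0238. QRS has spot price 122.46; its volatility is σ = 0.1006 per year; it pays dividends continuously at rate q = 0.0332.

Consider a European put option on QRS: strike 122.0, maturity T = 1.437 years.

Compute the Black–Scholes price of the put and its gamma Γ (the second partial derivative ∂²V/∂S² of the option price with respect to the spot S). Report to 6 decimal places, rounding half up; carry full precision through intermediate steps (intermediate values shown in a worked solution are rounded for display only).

σ√T = 0.1006·√1.437 = 0.120594
d₁ = (ln(S/K) + (r−q+σ²/2)T) / (σ√T) = (ln(122.46/122.0) + (0.0238−0.0332+0.1006²/2)·1.437) / 0.120594 = (0.003763 − 0.006236) / 0.120594 = -0.020506
d₂ = d₁ − σ√T = -0.020506 − 0.120594 = -0.141100
e^{−rT} = 0.966378
e^{−qT} = 0.953412
N(−d₁) = 0.508180,  N(−d₂) = 0.556105
Put price V = K·e^{−rT}·N(−d₂) − S·e^{−qT}·N(−d₁) = 65.563666 − 59.332479 = 6.231187
φ(d₁) = (1/√(2π))·e^{−d₁²/2} = 0.398858
Γ = e^{−qT}·φ(d₁) / (S·σ·√T) = 0.025750

price = 6.231187
Γ = 0.025750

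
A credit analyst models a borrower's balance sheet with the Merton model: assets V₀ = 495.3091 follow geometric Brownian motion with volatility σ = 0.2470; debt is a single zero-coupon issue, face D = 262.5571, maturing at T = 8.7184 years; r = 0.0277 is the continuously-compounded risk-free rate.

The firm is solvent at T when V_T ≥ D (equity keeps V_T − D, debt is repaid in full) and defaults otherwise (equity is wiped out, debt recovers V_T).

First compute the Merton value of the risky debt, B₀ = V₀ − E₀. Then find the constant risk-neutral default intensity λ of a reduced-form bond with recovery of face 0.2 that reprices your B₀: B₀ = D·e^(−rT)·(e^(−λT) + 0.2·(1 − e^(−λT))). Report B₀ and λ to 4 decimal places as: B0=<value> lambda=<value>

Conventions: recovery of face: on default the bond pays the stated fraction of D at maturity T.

B0=193.7565 lambda=0.0090

With assets at 495.3091 and a single debt payment of 262.5571 at 8.7184 years:
d₁ = [ln(V₀/D) + (r + σ²/2)T] / (σ√T)
   = [ln(495.3091/262.5571) + (0.0277 + 0.5·0.2470²)·8.7184] / (0.2470·√8.7184)
   = [0.634713 + 0.507450] / 0.729315 = 1.566076
d₂ = d₁ − σ√T = 1.566076 − 0.729315 = 0.836761
N(d₁) = 0.941335,  N(d₂) = 0.798637,  e^(−rT) = 0.785449
E₀ = V₀·N(d₁) − D·e^(−rT)·N(d₂)
   = 495.3091·0.941335 − 262.5571·0.785449·0.798637 = 301.552606
B₀ = V₀ − E₀ = 495.3091 − 301.552606 = 193.756494
e^(−λT) = (B₀·e^(rT)/D − 0.2)/(1 − 0.2) = (193.7565·1.273157/262.5571 − 0.2)/0.8 = 0.92442288
λ = −ln(0.92442288)/8.7184 = 0.009014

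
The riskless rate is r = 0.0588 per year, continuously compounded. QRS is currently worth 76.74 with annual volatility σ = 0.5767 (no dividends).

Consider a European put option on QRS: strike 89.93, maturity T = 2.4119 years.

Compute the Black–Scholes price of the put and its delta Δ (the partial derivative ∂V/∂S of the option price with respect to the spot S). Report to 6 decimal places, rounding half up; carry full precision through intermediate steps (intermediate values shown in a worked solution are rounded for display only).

σ√T = 0.5767·√2.4119 = 0.895632
d₁ = (ln(S/K) + (r+σ²/2)T) / (σ√T) = (ln(76.74/89.93) + (0.0588+0.5767²/2)·2.4119) / 0.895632 = (-0.158609 + 0.542898) / 0.895632 = 0.429071
d₂ = d₁ − σ√T = 0.429071 − 0.895632 = -0.466561
e^{−rT} = 0.867778
N(−d₁) = 0.333936,  N(−d₂) = 0.679593
Put price V = K·e^{−rT}·N(−d₂) − S·N(−d₁) = 53.034931 − 25.626237 = 27.408695
Δ = −N(−d₁) = -0.333936

price = 27.408695
Δ = -0.333936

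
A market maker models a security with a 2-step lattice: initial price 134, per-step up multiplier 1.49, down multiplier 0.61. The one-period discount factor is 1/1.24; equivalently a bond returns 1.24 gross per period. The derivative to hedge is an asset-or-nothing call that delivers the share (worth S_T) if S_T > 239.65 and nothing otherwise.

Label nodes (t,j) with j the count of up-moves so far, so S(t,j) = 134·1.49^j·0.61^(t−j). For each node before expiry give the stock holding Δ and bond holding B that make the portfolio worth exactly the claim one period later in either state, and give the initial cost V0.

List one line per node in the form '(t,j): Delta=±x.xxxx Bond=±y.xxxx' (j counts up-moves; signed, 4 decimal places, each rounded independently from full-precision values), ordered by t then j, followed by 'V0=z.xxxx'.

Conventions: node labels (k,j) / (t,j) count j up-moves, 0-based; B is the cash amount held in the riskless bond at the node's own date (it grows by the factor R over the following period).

Arbitrage-free pricing uses the up-move probability p* = (R−d)/(u−d) = 0.7159, discounting each step at R = 1.24.
Payoffs at expiry: V(2,0)=0.0000, V(2,1)=0.0000, V(2,2)=297.4934
  t=1,j=0: stock 81.7400 → up 121.7926 (V=0.0000), down 49.8614 (V=0.0000). Price 0.0000; hedge Δ=0.0000, bond B=0.0000.
  t=1,j=1: stock 199.6600 → up 297.4934 (V=297.4934), down 121.7926 (V=0.0000). Price 171.7566; hedge Δ=1.6932, bond B=-166.3040.
  t=0,j=0: stock 134.0000 → up 199.6600 (V=171.7566), down 81.7400 (V=0.0000). Price 99.1630; hedge Δ=1.4566, bond B=-96.0150.
Check: Δ(0,0)·S0 + B(0,0) = 99.1630 = V0.

(0,0): Delta=1.4566 Bond=-96.0150
(1,0): Delta=0.0000 Bond=0.0000
(1,1): Delta=1.6932 Bond=-166.3040
V0=99.1630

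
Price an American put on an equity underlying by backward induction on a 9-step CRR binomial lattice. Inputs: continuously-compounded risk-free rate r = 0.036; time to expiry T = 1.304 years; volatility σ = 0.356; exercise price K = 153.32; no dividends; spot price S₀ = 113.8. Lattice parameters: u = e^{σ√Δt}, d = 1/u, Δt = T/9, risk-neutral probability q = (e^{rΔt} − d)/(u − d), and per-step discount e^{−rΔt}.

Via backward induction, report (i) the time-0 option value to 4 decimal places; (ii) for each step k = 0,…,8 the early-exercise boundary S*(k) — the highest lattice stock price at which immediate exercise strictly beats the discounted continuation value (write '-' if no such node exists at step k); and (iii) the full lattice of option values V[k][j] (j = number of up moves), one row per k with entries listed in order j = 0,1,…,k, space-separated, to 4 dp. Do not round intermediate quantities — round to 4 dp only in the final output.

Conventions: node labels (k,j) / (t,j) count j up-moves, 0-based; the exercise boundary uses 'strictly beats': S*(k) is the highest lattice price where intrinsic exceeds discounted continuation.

price = 43.4241
boundary = - - 86.7842 75.7862 86.7842 99.3783 86.7842 99.3783 113.8000
tree:
43.4241
54.5067 32.1431
66.5358 42.3419 21.6777
77.5338 54.0062 30.4326 12.6301
87.1381 66.5358 41.3055 19.2340 5.7654
95.5252 77.5338 53.9417 28.3547 9.7723 1.5798
102.8495 87.1381 66.5358 40.1286 16.1786 3.0861 0.0000
109.2455 95.5252 77.5338 53.9417 25.9175 6.0286 0.0000 0.0000
114.8310 102.8495 87.1381 66.5358 39.5200 11.7767 0.0000 0.0000 0.0000
119.7087 109.2455 95.5252 77.5338 53.9417 23.0054 0.0000 0.0000 0.0000 0.0000

Δt=0.14489  u=1.14512  d=0.87327  q=0.48541  discount=0.99480
step 9 (expiry): payoffs max(K−S,0) = 119.7087 109.2455 95.5252 77.5338 53.9417 23.0054 0.0000 0.0000 0.0000 0.0000
step 8: (k=8,j=0): S=38.4890, K−S=114.8310, hold=114.0334 ⇒ V=114.8310 exercise | (k=8,j=1): S=50.4705, K−S=102.8495, hold=102.0518 ⇒ V=102.8495 exercise | (k=8,j=2): S=66.1819, K−S=87.1381, hold=86.3404 ⇒ V=87.1381 exercise | (k=8,j=3): S=86.7842, K−S=66.5358, hold=65.7381 ⇒ V=66.5358 exercise | (k=8,j=4): S=113.8000, K−S=39.5200, hold=38.7224 ⇒ V=39.5200 exercise | (k=8,j=5): S=149.2257, K−S=4.0943, hold=11.7767 ⇒ V=11.7767 continue | (k=8,j=6): S=195.6794, K−S=0.0000, hold=0.0000 ⇒ V=0.0000 continue | (k=8,j=7): S=256.5941, K−S=0.0000, hold=0.0000 ⇒ V=0.0000 continue | (k=8,j=8): S=336.4714, K−S=0.0000, hold=0.0000 ⇒ V=0.0000 continue  boundary S*=113.8000
step 7: (k=7,j=0): S=44.0745, K−S=109.2455, hold=108.4479 ⇒ V=109.2455 exercise | (k=7,j=1): S=57.7948, K−S=95.5252, hold=94.7276 ⇒ V=95.5252 exercise | (k=7,j=2): S=75.7862, K−S=77.5338, hold=76.7362 ⇒ V=77.5338 exercise | (k=7,j=3): S=99.3783, K−S=53.9417, hold=53.1441 ⇒ V=53.9417 exercise | (k=7,j=4): S=130.3146, K−S=23.0054, hold=25.9175 ⇒ V=25.9175 continue | (k=7,j=5): S=170.8813, K−S=0.0000, hold=6.0286 ⇒ V=6.0286 continue | (k=7,j=6): S=224.0763, K−S=0.0000, hold=0.0000 ⇒ V=0.0000 continue | (k=7,j=7): S=293.8308, K−S=0.0000, hold=0.0000 ⇒ V=0.0000 continue  boundary S*=99.3783
step 6: (k=6,j=0): S=50.4705, K−S=102.8495, hold=102.0518 ⇒ V=102.8495 exercise | (k=6,j=1): S=66.1819, K−S=87.1381, hold=86.3404 ⇒ V=87.1381 exercise | (k=6,j=2): S=86.7842, K−S=66.5358, hold=65.7381 ⇒ V=66.5358 exercise | (k=6,j=3): S=113.8000, K−S=39.5200, hold=40.1286 ⇒ V=40.1286 continue | (k=6,j=4): S=149.2257, K−S=4.0943, hold=16.1786 ⇒ V=16.1786 continue | (k=6,j=5): S=195.6794, K−S=0.0000, hold=3.0861 ⇒ V=3.0861 continue | (k=6,j=6): S=256.5941, K−S=0.0000, hold=0.0000 ⇒ V=0.0000 continue  boundary S*=86.7842
step 5: (k=5,j=0): S=57.7948, K−S=95.5252, hold=94.7276 ⇒ V=95.5252 exercise | (k=5,j=1): S=75.7862, K−S=77.5338, hold=76.7362 ⇒ V=77.5338 exercise | (k=5,j=2): S=99.3783, K−S=53.9417, hold=53.4380 ⇒ V=53.9417 exercise | (k=5,j=3): S=130.3146, K−S=23.0054, hold=28.3547 ⇒ V=28.3547 continue | (k=5,j=4): S=170.8813, K−S=0.0000, hold=9.7723 ⇒ V=9.7723 continue | (k=5,j=5): S=224.0763, K−S=0.0000, hold=1.5798 ⇒ V=1.5798 continue  boundary S*=99.3783
step 4: (k=4,j=0): S=66.1819, K−S=87.1381, hold=86.3404 ⇒ V=87.1381 exercise | (k=4,j=1): S=86.7842, K−S=66.5358, hold=65.7381 ⇒ V=66.5358 exercise | (k=4,j=2): S=113.8000, K−S=39.5200, hold=41.3055 ⇒ V=41.3055 continue | (k=4,j=3): S=149.2257, K−S=4.0943, hold=19.2340 ⇒ V=19.2340 continue | (k=4,j=4): S=195.6794, K−S=0.0000, hold=5.7654 ⇒ V=5.7654 continue  boundary S*=86.7842
step 3: (k=3,j=0): S=75.7862, K−S=77.5338, hold=76.7362 ⇒ V=77.5338 exercise | (k=3,j=1): S=99.3783, K−S=53.9417, hold=54.0062 ⇒ V=54.0062 continue | (k=3,j=2): S=130.3146, K−S=23.0054, hold=30.4326 ⇒ V=30.4326 continue | (k=3,j=3): S=170.8813, K−S=0.0000, hold=12.6301 ⇒ V=12.6301 continue  boundary S*=75.7862
step 2: (k=2,j=0): S=86.7842, K−S=66.5358, hold=65.7693 ⇒ V=66.5358 exercise | (k=2,j=1): S=113.8000, K−S=39.5200, hold=42.3419 ⇒ V=42.3419 continue | (k=2,j=2): S=149.2257, K−S=4.0943, hold=21.6777 ⇒ V=21.6777 continue  boundary S*=86.7842
step 1: (k=1,j=0): S=99.3783, K−S=53.9417, hold=54.5067 ⇒ V=54.5067 continue | (k=1,j=1): S=130.3146, K−S=23.0054, hold=32.1431 ⇒ V=32.1431 continue  boundary S*=-
step 0: (k=0,j=0): S=113.8000, K−S=39.5200, hold=43.4241 ⇒ V=43.4241 continue  boundary S*=-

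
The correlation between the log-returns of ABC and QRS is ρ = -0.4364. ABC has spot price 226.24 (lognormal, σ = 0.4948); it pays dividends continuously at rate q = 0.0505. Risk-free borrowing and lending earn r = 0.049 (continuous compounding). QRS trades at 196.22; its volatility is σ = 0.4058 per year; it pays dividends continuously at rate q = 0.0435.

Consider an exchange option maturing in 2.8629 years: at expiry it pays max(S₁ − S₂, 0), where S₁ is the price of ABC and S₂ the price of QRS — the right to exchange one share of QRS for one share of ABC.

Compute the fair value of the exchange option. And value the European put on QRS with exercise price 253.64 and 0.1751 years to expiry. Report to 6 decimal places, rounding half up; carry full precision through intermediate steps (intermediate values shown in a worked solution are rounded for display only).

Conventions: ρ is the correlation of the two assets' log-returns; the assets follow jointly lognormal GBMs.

exchange price = 100.611104
price(QRS put K=253.64) = 57.825635

σ_eff = √(σ₁² + σ₂² − 2ρσ₁σ₂) = √(0.4948² + 0.4058² − 2·-0.4364·0.4948·0.4058) = 0.764690
d₁ = (ln(S₁/S₂) + (q₂ − q₁ + σ_eff²/2)T) / (σ_eff√T) = (ln(226.24/196.22) + (0.0435 − 0.0505 + 0.292375)·2.8629) / 1.293863 = 0.741470
d₂ = d₁ − σ_eff√T = 0.741470 − 1.293863 = -0.552393
N(d₁) = 0.770796,  N(d₂) = 0.290340
V = S₁·e^{−q₁T}·N(d₁) − S₂·e^{−q₂T}·N(d₂) = 150.910652 − 50.299548 = 100.611104
[vanilla: QRS put K=253.64]
σ√T = 0.4058·√0.1751 = 0.169807
d₁ = (ln(S/K) + (r−q+σ²/2)T) / (σ√T) = (ln(196.22/253.64) + (0.049−0.0435+0.4058²/2)·0.1751) / 0.169807 = (-0.256679 + 0.015380) / 0.169807 = -1.421022
d₂ = d₁ − σ√T = -1.421022 − 0.169807 = -1.590829
e^{−rT} = 0.991457
e^{−qT} = 0.992412
N(−d₁) = 0.922345,  N(−d₂) = 0.944176
price = K·e^{−rT}·N(−d₂) − S·e^{−qT}·N(−d₁) = 237.434858 − 179.609223 = 57.825635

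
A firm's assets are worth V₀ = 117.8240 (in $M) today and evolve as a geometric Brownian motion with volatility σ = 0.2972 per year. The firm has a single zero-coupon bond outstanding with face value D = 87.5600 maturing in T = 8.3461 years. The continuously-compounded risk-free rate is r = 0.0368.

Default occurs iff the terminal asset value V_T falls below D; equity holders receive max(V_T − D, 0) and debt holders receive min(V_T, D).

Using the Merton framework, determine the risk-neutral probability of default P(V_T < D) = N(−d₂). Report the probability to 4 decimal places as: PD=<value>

PD=0.3920

Work the structural quantities from V₀ = 117.8240 against face 87.5600:
d₁ = [ln(V₀/D) + (r + σ²/2)T] / (σ√T)
   = [ln(117.8240/87.5600) + (0.0368 + 0.5·0.2972²)·8.3461] / (0.2972·√8.3461)
   = [0.296868 + 0.675733] / 0.858599 = 1.132776
d₂ = d₁ − σ√T = 1.132776 − 0.858599 = 0.274176
risk-neutral PD = N(−d₂) = N(-0.274176) = 0.391975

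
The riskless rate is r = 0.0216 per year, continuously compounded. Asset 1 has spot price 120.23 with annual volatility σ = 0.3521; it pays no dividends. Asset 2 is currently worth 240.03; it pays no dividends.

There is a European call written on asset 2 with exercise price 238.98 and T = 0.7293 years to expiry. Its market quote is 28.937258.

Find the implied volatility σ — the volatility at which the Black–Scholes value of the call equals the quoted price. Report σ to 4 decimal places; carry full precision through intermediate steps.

sigma = 0.3281

At σ = 0.3281 the Black–Scholes value reproduces the quote:
σ√T = 0.3281·√0.7293 = 0.280194
d₁ = (ln(S/K) + (r+σ²/2)T) / (σ√T) = (ln(240.03/238.98) + (0.0216+0.3281²/2)·0.7293) / 0.280194 = (0.004384 + 0.055007) / 0.280194 = 0.211965
d₂ = d₁ − σ√T = 0.211965 − 0.280194 = -0.068229
e^{−rT} = 0.984371
N(d₁) = 0.583933,  N(d₂) = 0.472801
V = S·N(d₁) − K·e^{−rT}·N(d₂) = 140.161387 − 111.224128 = 28.937258 (the quoted price), and the Black–Scholes price is strictly increasing in σ, so σ is unique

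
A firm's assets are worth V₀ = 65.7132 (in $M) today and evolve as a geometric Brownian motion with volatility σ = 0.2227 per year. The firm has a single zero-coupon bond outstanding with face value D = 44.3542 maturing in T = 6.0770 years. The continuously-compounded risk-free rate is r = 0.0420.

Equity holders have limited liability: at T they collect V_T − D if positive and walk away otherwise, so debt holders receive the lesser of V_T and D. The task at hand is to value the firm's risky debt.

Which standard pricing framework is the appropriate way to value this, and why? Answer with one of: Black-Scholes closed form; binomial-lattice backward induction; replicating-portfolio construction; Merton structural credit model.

Key observation: the question is about default risk generated by asset-value dynamics against a debt face of 44.3542 — the structural framework prices exactly that.

framework: Merton structural credit model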